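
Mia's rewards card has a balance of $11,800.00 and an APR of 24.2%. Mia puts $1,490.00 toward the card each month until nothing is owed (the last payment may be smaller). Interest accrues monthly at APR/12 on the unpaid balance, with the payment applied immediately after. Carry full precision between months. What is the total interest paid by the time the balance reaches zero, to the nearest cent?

Monthly rate r = 24.2%/12 = 2.01667% = 0.0201667.
Payoff takes n = ⌈−ln(1 − rB₀/P)/ln(1+r)⌉ = ⌈8.715⌉ = 9 payments; the last is $1,068.63.
Total paid = 8·$1,490.00 + $1,068.63 = $12,988.63.
Total interest = total paid − principal = $12,988.63 − $11,800.00 = $1,188.63.

$1,188.63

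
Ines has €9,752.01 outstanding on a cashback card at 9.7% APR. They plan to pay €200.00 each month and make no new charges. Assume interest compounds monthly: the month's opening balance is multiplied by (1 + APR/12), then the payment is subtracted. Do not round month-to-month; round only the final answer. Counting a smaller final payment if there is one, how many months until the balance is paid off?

63 months

Monthly rate r = 9.7%/12 = 0.808333% = 0.00808333.
Recurrence: B ← B·(1+r) − €200.00.
Month 1: interest €78.83; balance after payment €9,630.84.
Month 2: interest €77.85; balance after payment €9,508.69.
Closed form: n = −ln(1 − rB₀/P)/ln(1+r) = −ln(0.60586)/ln(1.00808) ≈ 62.244, so the balance reaches zero during payment 63.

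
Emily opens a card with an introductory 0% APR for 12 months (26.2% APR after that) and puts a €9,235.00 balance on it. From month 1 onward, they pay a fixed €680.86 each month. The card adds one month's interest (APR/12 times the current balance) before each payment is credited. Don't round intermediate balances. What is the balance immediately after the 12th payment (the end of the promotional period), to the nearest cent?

€1,064.68

Promo months 1–12 at r₀ = 0%/12 = 0; months 13+ at r₁ = 26.2%/12 = 0.0218333.
After month 12 (no interest yet): B = €9,235.00 − 12·€680.86 = €1,064.68.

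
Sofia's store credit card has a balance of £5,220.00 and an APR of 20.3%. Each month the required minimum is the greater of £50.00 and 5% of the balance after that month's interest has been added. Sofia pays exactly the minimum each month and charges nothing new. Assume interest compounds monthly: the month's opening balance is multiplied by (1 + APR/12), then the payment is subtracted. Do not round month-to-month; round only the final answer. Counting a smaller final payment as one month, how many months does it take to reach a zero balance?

73 months

Monthly rate r = 20.3%/12 = 1.69167% = 0.0169167.
While 5% of the post-interest balance exceeds £50.00, each month B ← (B·(1+r))·(1 − 0.05), i.e. B shrinks by the factor (1+r)·0.95 = 0.96607.
This holds for months 1–49. Entering month 50 the balance is £961.86; 5% of the post-interest balance is now below £50.00, so the flat £50.00 minimum applies from here.
From month 50 a fixed £50.00 at rate r clears £961.86 in 24 more payments. Total: 49 + 24 = 73 months.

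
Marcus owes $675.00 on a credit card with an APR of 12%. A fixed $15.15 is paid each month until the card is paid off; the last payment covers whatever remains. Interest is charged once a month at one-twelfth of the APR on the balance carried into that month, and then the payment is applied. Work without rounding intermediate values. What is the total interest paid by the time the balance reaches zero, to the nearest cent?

$222.97

Monthly rate r = 12%/12 = 1% = 0.01.
Payoff takes n = ⌈−ln(1 − rB₀/P)/ln(1+r)⌉ = ⌈59.271⌉ = 60 payments; the last is $4.12.
Total paid = 59·$15.15 + $4.12 = $897.97.
Total interest = total paid − principal = $897.97 − $675.00 = $222.97.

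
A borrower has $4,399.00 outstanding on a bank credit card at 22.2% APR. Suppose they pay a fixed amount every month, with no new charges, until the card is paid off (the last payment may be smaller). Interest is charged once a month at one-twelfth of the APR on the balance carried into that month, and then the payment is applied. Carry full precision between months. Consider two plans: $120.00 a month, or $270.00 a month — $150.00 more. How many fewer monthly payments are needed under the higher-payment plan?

42 fewer payments

Monthly rate r = 22.2%/12 = 1.85% = 0.0185.
At $120.00/mo: n = ⌈−ln(1 − rB₀/P)/ln(1+r)⌉ = 62 payments (last $102.08); total interest = total paid − $4,399.00 = $3,023.08.
At $270.00/mo: 20 payments (last $153.90); total interest $884.90.
Payments saved = 62 − 20 = 42.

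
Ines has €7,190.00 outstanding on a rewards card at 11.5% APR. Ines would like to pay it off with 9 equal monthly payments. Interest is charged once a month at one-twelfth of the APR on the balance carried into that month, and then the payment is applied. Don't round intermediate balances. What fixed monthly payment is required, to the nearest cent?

Monthly rate r = 11.5%/12 = 0.958333% = 0.00958333.
Level-payment amortization: P = B₀·r / (1 − (1+r)^(−n)) = 7190.00·0.00958333 / (1 − 1.00958^(−9)).
Denominator 1 − (1+r)^(−9) = 0.0822583365.
P = 68.9042 / 0.0822583365 ≈ 837.66.

€837.66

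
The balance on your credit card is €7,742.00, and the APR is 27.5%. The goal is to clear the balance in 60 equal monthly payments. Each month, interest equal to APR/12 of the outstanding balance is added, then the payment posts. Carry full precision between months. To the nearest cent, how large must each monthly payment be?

Monthly rate r = 27.5%/12 = 2.29167% = 0.0229167.
Level-payment amortization: P = B₀·r / (1 − (1+r)^(−n)) = 7742.00·0.0229167 / (1 − 1.02292^(−60)).
Denominator 1 − (1+r)^(−60) = 0.743206093.
P = 177.421 / 0.743206093 ≈ 238.72.

€238.72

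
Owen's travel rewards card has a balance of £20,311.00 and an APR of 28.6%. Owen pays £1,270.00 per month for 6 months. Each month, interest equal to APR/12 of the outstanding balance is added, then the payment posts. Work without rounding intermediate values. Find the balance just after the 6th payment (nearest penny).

Monthly rate r = 28.6%/12 = 2.38333% = 0.0238333.
Each month: B ← B·(1+r) − £1,270.00.
Month 1: interest £484.08; balance after payment £19,525.08.
Month 2: interest £465.35; balance after payment £18,720.43.
Month 3: interest £446.17; balance after payment £17,896.60.
Month 4: interest £426.54; balance after payment £17,053.13.
Month 5: interest £406.43; balance after payment £16,189.57.
Month 6: interest £385.85; balance after payment £15,305.42.

£15,305.42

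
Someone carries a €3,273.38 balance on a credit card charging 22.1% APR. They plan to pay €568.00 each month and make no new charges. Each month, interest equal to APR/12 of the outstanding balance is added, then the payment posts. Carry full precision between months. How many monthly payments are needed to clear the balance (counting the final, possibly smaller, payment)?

7 months

Monthly rate r = 22.1%/12 = 1.84167% = 0.0184167.
Recurrence: B ← B·(1+r) − €568.00.
Month 1: interest €60.28; balance after payment €2,765.66.
Month 2: interest €50.93; balance after payment €2,248.60.
Closed form: n = −ln(1 − rB₀/P)/ln(1+r) = −ln(0.89386)/ln(1.01842) ≈ 6.148, so the balance reaches zero during payment 7.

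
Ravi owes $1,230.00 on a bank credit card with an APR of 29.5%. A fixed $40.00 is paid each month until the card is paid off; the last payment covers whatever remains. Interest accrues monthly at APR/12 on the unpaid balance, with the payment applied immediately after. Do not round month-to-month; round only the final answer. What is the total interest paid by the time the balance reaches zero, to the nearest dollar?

$1,093

Monthly rate r = 29.5%/12 = 2.45833% = 0.0245833.
Payoff takes n = ⌈−ln(1 − rB₀/P)/ln(1+r)⌉ = ⌈58.072⌉ = 59 payments; the last is $2.90.
Total paid = 58·$40.00 + $2.90 = $2,322.90.
Total interest = total paid − principal = $2,322.90 − $1,230.00 = $1,092.90.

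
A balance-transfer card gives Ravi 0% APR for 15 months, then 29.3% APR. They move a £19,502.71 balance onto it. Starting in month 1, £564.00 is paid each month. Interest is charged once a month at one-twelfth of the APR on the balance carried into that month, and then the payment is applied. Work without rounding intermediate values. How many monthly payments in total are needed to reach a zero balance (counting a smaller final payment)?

Promo months 1–15 at r₀ = 0%/12 = 0; months 16+ at r₁ = 29.3%/12 = 0.0244167.
After month 15 (no interest yet): B = £19,502.71 − 15·£564.00 = £11,042.71.
Then at r₁ with £564.00/mo: n₂ = −ln(1 − r₁·B/P)/ln(1+r₁) ≈ 26.95 → 27 more payments.

42 months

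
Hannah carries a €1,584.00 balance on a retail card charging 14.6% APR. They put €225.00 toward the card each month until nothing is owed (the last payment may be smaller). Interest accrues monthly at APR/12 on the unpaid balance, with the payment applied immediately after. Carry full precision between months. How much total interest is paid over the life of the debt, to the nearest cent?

Monthly rate r = 14.6%/12 = 1.21667% = 0.0121667.
Payoff takes n = ⌈−ln(1 − rB₀/P)/ln(1+r)⌉ = ⌈7.405⌉ = 8 payments; the last is €91.36.
Total paid = 7·€225.00 + €91.36 = €1,666.36.
Total interest = total paid − principal = €1,666.36 − €1,584.00 = €82.36.

€82.36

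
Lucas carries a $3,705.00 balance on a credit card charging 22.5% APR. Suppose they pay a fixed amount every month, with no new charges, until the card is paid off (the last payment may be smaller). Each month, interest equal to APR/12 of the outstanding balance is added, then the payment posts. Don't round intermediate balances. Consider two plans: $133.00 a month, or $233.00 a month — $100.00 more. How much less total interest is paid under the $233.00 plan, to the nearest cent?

Monthly rate r = 22.5%/12 = 1.875% = 0.01875.
At $133.00/mo: n = ⌈−ln(1 − rB₀/P)/ln(1+r)⌉ = 40 payments (last $102.87); total interest = total paid − $3,705.00 = $1,584.87.
At $233.00/mo: 20 payments (last $13.70); total interest $735.70.
Interest saved = $1,584.87 − $735.70 = $849.17.

$849.17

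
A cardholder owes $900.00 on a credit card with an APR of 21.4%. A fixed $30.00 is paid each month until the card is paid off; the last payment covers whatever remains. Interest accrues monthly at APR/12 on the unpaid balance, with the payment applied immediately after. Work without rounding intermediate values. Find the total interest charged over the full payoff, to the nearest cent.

$399.63

Monthly rate r = 21.4%/12 = 1.78333% = 0.0178333.
Payoff takes n = ⌈−ln(1 − rB₀/P)/ln(1+r)⌉ = ⌈43.319⌉ = 44 payments; the last is $9.63.
Total paid = 43·$30.00 + $9.63 = $1,299.63.
Total interest = total paid − principal = $1,299.63 − $900.00 = $399.63.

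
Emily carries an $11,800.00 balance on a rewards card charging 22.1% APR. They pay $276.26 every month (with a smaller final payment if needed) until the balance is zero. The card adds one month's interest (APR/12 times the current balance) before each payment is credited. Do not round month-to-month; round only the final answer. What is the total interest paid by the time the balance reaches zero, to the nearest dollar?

$11,586

Monthly rate r = 22.1%/12 = 1.84167% = 0.0184167.
Payoff takes n = ⌈−ln(1 − rB₀/P)/ln(1+r)⌉ = ⌈84.649⌉ = 85 payments; the last is $179.79.
Total paid = 84·$276.26 + $179.79 = $23,385.63.
Total interest = total paid − principal = $23,385.63 − $11,800.00 = $11,585.63.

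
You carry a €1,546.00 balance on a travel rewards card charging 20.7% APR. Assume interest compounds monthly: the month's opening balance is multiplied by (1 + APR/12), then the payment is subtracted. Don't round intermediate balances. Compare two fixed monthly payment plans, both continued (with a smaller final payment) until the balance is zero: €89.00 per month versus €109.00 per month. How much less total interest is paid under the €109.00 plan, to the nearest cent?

Monthly rate r = 20.7%/12 = 1.725% = 0.01725.
At €89.00/mo: n = ⌈−ln(1 − rB₀/P)/ln(1+r)⌉ = 21 payments (last €73.54); total interest = total paid − €1,546.00 = €307.54.
At €109.00/mo: 17 payments (last €44.50); total interest €242.50.
Interest saved = €307.54 − €242.50 = €65.04.

€65.04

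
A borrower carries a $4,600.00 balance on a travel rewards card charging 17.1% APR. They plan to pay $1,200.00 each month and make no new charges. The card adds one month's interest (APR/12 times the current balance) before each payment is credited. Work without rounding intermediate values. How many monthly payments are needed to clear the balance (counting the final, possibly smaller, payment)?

Monthly rate r = 17.1%/12 = 1.425% = 0.01425.
Recurrence: B ← B·(1+r) − $1,200.00.
Month 1: interest $65.55; balance after payment $3,465.55.
Month 2: interest $49.38; balance after payment $2,314.93.
Month 3: interest $32.99; balance after payment $1,147.92.
Month 4: interest $16.36; balance after payment $0.00.

4 months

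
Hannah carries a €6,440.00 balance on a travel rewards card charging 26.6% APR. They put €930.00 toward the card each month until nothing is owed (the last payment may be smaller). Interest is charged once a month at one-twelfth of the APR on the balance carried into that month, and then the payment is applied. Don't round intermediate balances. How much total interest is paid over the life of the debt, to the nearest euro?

€631

Monthly rate r = 26.6%/12 = 2.21667% = 0.0221667.
Payoff takes n = ⌈−ln(1 − rB₀/P)/ln(1+r)⌉ = ⌈7.601⌉ = 8 payments; the last is €561.14.
Total paid = 7·€930.00 + €561.14 = €7,071.14.
Total interest = total paid − principal = €7,071.14 − €6,440.00 = €631.14.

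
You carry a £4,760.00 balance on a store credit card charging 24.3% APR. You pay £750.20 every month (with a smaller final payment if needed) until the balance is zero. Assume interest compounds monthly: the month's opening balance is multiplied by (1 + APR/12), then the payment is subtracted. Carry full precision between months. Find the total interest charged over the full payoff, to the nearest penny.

Monthly rate r = 24.3%/12 = 2.025% = 0.02025.
Payoff takes n = ⌈−ln(1 − rB₀/P)/ln(1+r)⌉ = ⌈6.860⌉ = 7 payments; the last is £645.92.
Total paid = 6·£750.20 + £645.92 = £5,147.12.
Total interest = total paid − principal = £5,147.12 − £4,760.00 = £387.12.

£387.12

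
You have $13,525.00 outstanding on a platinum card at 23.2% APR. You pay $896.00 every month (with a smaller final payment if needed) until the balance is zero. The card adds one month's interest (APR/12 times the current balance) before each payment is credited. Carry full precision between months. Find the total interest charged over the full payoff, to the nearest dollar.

$2,622

Monthly rate r = 23.2%/12 = 1.93333% = 0.0193333.
Payoff takes n = ⌈−ln(1 − rB₀/P)/ln(1+r)⌉ = ⌈18.021⌉ = 19 payments; the last is $18.80.
Total paid = 18·$896.00 + $18.80 = $16,146.80.
Total interest = total paid − principal = $16,146.80 − $13,525.00 = $2,621.80.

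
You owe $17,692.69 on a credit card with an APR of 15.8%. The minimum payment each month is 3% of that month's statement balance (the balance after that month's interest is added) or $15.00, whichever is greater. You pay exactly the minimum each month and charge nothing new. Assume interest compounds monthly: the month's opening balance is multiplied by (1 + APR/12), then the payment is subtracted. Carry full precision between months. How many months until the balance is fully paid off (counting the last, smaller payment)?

250 months

Monthly rate r = 15.8%/12 = 1.31667% = 0.0131667.
While 3% of the post-interest balance exceeds $15.00, each month B ← (B·(1+r))·(1 − 0.03), i.e. B shrinks by the factor (1+r)·0.97 = 0.98277.
This holds for months 1–206. Entering month 207 the balance is $493.21; 3% of the post-interest balance is now below $15.00, so the flat $15.00 minimum applies from here.
From month 207 a fixed $15.00 at rate r clears $493.21 in 44 more payments. Total: 206 + 44 = 250 months.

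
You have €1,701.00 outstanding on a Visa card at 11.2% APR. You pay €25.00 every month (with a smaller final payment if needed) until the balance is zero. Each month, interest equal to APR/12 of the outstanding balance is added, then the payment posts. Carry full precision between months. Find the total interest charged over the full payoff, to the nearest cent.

Monthly rate r = 11.2%/12 = 0.933333% = 0.00933333.
Payoff takes n = ⌈−ln(1 − rB₀/P)/ln(1+r)⌉ = ⌈108.500⌉ = 109 payments; the last is €12.52.
Total paid = 108·€25.00 + €12.52 = €2,712.52.
Total interest = total paid − principal = €2,712.52 − €1,701.00 = €1,011.52.

€1,011.52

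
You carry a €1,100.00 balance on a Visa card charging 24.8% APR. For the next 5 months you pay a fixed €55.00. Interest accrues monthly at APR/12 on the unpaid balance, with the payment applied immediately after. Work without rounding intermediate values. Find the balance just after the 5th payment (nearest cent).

Monthly rate r = 24.8%/12 = 2.06667% = 0.0206667.
Each month: B ← B·(1+r) − €55.00.
Month 1: interest €22.73; balance after payment €1,067.73.
Month 2: interest €22.07; balance after payment €1,034.80.
Month 3: interest €21.39; balance after payment €1,001.19.
Month 4: interest €20.69; balance after payment €966.88.
Month 5: interest €19.98; balance after payment €931.86.

€931.86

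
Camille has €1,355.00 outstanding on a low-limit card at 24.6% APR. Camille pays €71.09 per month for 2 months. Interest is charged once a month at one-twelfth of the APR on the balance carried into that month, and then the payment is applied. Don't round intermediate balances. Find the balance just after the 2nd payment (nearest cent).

Monthly rate r = 24.6%/12 = 2.05% = 0.0205.
Each month: B ← B·(1+r) − €71.09.
Month 1: interest €27.78; balance after payment €1,311.69.
Month 2: interest €26.89; balance after payment €1,267.49.

€1,267.49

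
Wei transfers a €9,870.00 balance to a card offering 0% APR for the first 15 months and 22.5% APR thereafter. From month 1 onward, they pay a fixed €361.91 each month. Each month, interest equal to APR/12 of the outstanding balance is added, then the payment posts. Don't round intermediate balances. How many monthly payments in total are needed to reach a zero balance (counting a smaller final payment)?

Promo months 1–15 at r₀ = 0%/12 = 0; months 16+ at r₁ = 22.5%/12 = 0.01875.
After month 15 (no interest yet): B = €9,870.00 − 15·€361.91 = €4,441.35.
Then at r₁ with €361.91/mo: n₂ = −ln(1 − r₁·B/P)/ln(1+r₁) ≈ 14.08 → 15 more payments.

30 payments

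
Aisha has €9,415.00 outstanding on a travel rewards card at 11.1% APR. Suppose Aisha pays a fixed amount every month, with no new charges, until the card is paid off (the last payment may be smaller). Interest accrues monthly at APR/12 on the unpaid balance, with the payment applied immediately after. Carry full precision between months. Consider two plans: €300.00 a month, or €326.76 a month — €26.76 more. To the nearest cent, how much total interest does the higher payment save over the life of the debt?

€172.64

Monthly rate r = 11.1%/12 = 0.925% = 0.00925.
At €300.00/mo: n = ⌈−ln(1 − rB₀/P)/ln(1+r)⌉ = 38 payments (last €72.92); total interest = total paid − €9,415.00 = €1,757.92.
At €326.76/mo: 34 payments (last €217.20); total interest €1,585.28.
Interest saved = €1,757.92 − €1,585.28 = €172.64.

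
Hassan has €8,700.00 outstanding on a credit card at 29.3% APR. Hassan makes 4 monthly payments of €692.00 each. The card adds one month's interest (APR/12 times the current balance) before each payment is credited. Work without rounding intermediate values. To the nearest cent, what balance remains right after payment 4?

Monthly rate r = 29.3%/12 = 2.44167% = 0.0244167.
Each month: B ← B·(1+r) − €692.00.
Month 1: interest €212.43; balance after payment €8,220.42.
Month 2: interest €200.72; balance after payment €7,729.14.
Month 3: interest €188.72; balance after payment €7,225.86.
Month 4: interest €176.43; balance after payment €6,710.29.

€6,710.29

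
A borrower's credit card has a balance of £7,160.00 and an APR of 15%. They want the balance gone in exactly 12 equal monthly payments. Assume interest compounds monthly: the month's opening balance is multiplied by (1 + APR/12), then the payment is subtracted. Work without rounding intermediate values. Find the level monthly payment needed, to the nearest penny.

£646.25

Monthly rate r = 15%/12 = 1.25% = 0.0125.
Level-payment amortization: P = B₀·r / (1 − (1+r)^(−n)) = 7160.00·0.0125 / (1 − 1.0125^(−12)).
Denominator 1 − (1+r)^(−12) = 0.1384914.
P = 89.5 / 0.1384914 ≈ 646.25.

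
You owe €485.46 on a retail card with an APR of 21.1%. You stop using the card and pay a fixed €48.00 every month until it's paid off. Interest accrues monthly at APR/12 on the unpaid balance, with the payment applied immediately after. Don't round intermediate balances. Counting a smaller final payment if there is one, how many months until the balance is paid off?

Monthly rate r = 21.1%/12 = 1.75833% = 0.0175833.
Recurrence: B ← B·(1+r) − €48.00.
Month 1: interest €8.54; balance after payment €446.00.
Month 2: interest €7.84; balance after payment €405.84.
Closed form: n = −ln(1 − rB₀/P)/ln(1+r) = −ln(0.82217)/ln(1.01758) ≈ 11.234, so the balance reaches zero during payment 12.

12 months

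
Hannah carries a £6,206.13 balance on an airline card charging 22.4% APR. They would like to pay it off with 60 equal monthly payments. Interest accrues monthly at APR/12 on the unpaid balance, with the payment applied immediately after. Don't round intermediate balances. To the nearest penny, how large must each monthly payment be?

Monthly rate r = 22.4%/12 = 1.86667% = 0.0186667.
Level-payment amortization: P = B₀·r / (1 − (1+r)^(−n)) = 6206.13·0.0186667 / (1 − 1.01867^(−60)).
Denominator 1 − (1+r)^(−60) = 0.670333901.
P = 115.848 / 0.670333901 ≈ 172.82.

£172.82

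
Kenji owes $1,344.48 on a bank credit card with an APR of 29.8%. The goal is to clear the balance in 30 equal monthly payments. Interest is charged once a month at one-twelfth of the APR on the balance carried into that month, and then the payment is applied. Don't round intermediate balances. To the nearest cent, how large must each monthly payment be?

Monthly rate r = 29.8%/12 = 2.48333% = 0.0248333.
Level-payment amortization: P = B₀·r / (1 − (1+r)^(−n)) = 1344.48·0.0248333 / (1 − 1.02483^(−30)).
Denominator 1 − (1+r)^(−30) = 0.520925869.
P = 33.3879 / 0.520925869 ≈ 64.09.

$64.09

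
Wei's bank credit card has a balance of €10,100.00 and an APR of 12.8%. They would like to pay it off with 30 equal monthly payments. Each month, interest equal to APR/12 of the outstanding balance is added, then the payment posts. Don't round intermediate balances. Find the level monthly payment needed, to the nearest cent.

Monthly rate r = 12.8%/12 = 1.06667% = 0.0106667.
Level-payment amortization: P = B₀·r / (1 − (1+r)^(−n)) = 10100.00·0.0106667 / (1 − 1.01067^(−30)).
Denominator 1 − (1+r)^(−30) = 0.272619368.
P = 107.733 / 0.272619368 ≈ 395.18.

€395.18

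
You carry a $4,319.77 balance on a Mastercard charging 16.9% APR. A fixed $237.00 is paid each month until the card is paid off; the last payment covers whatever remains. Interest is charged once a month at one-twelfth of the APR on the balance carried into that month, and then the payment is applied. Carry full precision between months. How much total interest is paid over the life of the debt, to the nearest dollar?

$708

Monthly rate r = 16.9%/12 = 1.40833% = 0.0140833.
Payoff takes n = ⌈−ln(1 − rB₀/P)/ln(1+r)⌉ = ⌈21.212⌉ = 22 payments; the last is $50.48.
Total paid = 21·$237.00 + $50.48 = $5,027.48.
Total interest = total paid − principal = $5,027.48 − $4,319.77 = $707.71.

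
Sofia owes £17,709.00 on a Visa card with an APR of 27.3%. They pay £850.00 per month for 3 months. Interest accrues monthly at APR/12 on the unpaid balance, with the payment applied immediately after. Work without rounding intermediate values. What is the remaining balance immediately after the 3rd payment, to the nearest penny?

£16,336.89

Monthly rate r = 27.3%/12 = 2.275% = 0.02275.
Each month: B ← B·(1+r) − £850.00.
Month 1: interest £402.88; balance after payment £17,261.88.
Month 2: interest £392.71; balance after payment £16,804.59.
Month 3: interest £382.30; balance after payment £16,336.89.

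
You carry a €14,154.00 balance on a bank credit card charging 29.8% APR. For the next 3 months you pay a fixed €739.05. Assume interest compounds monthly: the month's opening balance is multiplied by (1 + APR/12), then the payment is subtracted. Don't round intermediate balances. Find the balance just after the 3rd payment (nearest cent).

€12,962.21

Monthly rate r = 29.8%/12 = 2.48333% = 0.0248333.
Each month: B ← B·(1+r) − €739.05.
Month 1: interest €351.49; balance after payment €13,766.44.
Month 2: interest €341.87; balance after payment €13,369.26.
Month 3: interest €332.00; balance after payment €12,962.21.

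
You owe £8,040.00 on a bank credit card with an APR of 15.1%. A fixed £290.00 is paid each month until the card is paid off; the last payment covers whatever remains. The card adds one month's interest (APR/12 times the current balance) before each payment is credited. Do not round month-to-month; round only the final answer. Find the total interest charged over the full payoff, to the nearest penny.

£1,910.13

Monthly rate r = 15.1%/12 = 1.25833% = 0.0125833.
Payoff takes n = ⌈−ln(1 − rB₀/P)/ln(1+r)⌉ = ⌈34.309⌉ = 35 payments; the last is £90.13.
Total paid = 34·£290.00 + £90.13 = £9,950.13.
Total interest = total paid − principal = £9,950.13 − £8,040.00 = £1,910.13.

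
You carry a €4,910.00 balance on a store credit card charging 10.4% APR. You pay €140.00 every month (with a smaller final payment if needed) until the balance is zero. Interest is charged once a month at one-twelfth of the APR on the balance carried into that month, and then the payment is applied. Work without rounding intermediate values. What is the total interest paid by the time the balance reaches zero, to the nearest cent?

Monthly rate r = 10.4%/12 = 0.866667% = 0.00866667.
Payoff takes n = ⌈−ln(1 − rB₀/P)/ln(1+r)⌉ = ⌈41.989⌉ = 42 payments; the last is €138.47.
Total paid = 41·€140.00 + €138.47 = €5,878.47.
Total interest = total paid − principal = €5,878.47 − €4,910.00 = €968.47.

€968.47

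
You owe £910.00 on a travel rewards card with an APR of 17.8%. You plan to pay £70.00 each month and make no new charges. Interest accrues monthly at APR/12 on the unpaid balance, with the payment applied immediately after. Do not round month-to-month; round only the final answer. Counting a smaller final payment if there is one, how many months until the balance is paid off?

Monthly rate r = 17.8%/12 = 1.48333% = 0.0148333.
Recurrence: B ← B·(1+r) − £70.00.
Month 1: interest £13.50; balance after payment £853.50.
Month 2: interest £12.66; balance after payment £796.16.
Closed form: n = −ln(1 − rB₀/P)/ln(1+r) = −ln(0.80717)/ln(1.01483) ≈ 14.549, so the balance reaches zero during payment 15.

15 payments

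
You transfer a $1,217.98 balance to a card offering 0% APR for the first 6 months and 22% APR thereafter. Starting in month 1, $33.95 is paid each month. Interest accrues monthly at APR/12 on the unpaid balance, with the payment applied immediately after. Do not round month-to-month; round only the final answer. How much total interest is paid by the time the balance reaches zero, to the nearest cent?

$468.55

Promo months 1–6 at r₀ = 0%/12 = 0; months 7+ at r₁ = 22%/12 = 0.0183333.
After month 6 (no interest yet): B = $1,217.98 − 6·$33.95 = $1,014.28.
Then at r₁ with $33.95/mo: n₂ = −ln(1 − r₁·B/P)/ln(1+r₁) ≈ 43.67 → 44 more payments.
Total paid = 49·$33.95 + $22.98 = $1,686.53; interest = $1,686.53 − $1,217.98 = $468.55.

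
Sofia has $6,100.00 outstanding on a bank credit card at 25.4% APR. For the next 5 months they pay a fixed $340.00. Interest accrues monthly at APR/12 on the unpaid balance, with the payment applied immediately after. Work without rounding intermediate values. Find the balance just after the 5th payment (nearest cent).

$4,999.99

Monthly rate r = 25.4%/12 = 2.11667% = 0.0211667.
Each month: B ← B·(1+r) − $340.00.
Month 1: interest $129.12; balance after payment $5,889.12.
Month 2: interest $124.65; balance after payment $5,673.77.
Month 3: interest $120.09; balance after payment $5,453.86.
Month 4: interest $115.44; balance after payment $5,229.30.
Month 5: interest $110.69; balance after payment $4,999.99.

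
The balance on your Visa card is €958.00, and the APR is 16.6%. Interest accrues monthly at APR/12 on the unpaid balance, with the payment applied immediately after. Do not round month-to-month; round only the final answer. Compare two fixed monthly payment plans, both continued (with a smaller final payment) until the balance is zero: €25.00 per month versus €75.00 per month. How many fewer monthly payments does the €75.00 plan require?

Monthly rate r = 16.6%/12 = 1.38333% = 0.0138333.
At €25.00/mo: n = ⌈−ln(1 − rB₀/P)/ln(1+r)⌉ = 55 payments (last €24.28); total interest = total paid − €958.00 = €416.28.
At €75.00/mo: 15 payments (last €11.49); total interest €103.49.
Payments saved = 55 − 15 = 40.

40 fewer payments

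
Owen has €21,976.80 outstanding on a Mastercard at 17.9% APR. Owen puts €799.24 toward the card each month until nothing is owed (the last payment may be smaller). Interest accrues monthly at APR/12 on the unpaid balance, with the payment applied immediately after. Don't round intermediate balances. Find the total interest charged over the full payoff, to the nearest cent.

€6,520.74

Monthly rate r = 17.9%/12 = 1.49167% = 0.0149167.
Payoff takes n = ⌈−ln(1 − rB₀/P)/ln(1+r)⌉ = ⌈35.654⌉ = 36 payments; the last is €524.14.
Total paid = 35·€799.24 + €524.14 = €28,497.54.
Total interest = total paid − principal = €28,497.54 − €21,976.80 = €6,520.74.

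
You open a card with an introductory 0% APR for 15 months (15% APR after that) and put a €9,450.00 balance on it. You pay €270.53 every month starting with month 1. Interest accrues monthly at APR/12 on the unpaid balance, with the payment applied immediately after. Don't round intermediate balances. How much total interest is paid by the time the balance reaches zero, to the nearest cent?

€848.14

Promo months 1–15 at r₀ = 0%/12 = 0; months 16+ at r₁ = 15%/12 = 0.0125.
After month 15 (no interest yet): B = €9,450.00 − 15·€270.53 = €5,392.05.
Then at r₁ with €270.53/mo: n₂ = −ln(1 − r₁·B/P)/ln(1+r₁) ≈ 23.07 → 24 more payments.
Total paid = 38·€270.53 + €18.00 = €10,298.14; interest = €10,298.14 − €9,450.00 = €848.14.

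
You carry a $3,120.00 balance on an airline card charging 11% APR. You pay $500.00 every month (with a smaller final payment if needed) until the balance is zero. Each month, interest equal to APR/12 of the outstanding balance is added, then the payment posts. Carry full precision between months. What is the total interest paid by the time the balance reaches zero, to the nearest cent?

$108.06

Monthly rate r = 11%/12 = 0.916667% = 0.00916667.
Payoff takes n = ⌈−ln(1 − rB₀/P)/ln(1+r)⌉ = ⌈6.455⌉ = 7 payments; the last is $228.06.
Total paid = 6·$500.00 + $228.06 = $3,228.06.
Total interest = total paid − principal = $3,228.06 − $3,120.00 = $108.06.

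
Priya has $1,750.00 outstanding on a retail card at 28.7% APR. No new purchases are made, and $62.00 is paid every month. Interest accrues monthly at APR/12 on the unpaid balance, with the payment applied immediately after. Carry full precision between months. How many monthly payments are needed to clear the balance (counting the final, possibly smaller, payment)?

48 months

Monthly rate r = 28.7%/12 = 2.39167% = 0.0239167.
Recurrence: B ← B·(1+r) − $62.00.
Month 1: interest $41.85; balance after payment $1,729.85.
Month 2: interest $41.37; balance after payment $1,709.23.
Closed form: n = −ln(1 − rB₀/P)/ln(1+r) = −ln(0.32493)/ln(1.02392) ≈ 47.562, so the balance reaches zero during payment 48.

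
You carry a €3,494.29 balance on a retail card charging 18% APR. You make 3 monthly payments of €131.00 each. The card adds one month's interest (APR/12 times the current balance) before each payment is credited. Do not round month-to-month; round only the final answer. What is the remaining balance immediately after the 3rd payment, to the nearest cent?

€3,254.98

Monthly rate r = 18%/12 = 1.5% = 0.015.
Each month: B ← B·(1+r) − €131.00.
Month 1: interest €52.41; balance after payment €3,415.70.
Month 2: interest €51.24; balance after payment €3,335.94.
Month 3: interest €50.04; balance after payment €3,254.98.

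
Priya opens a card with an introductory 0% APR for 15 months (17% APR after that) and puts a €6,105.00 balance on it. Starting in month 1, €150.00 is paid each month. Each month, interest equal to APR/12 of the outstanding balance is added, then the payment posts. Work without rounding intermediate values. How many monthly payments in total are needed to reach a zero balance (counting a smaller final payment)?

48 months

Promo months 1–15 at r₀ = 0%/12 = 0; months 16+ at r₁ = 17%/12 = 0.0141667.
After month 15 (no interest yet): B = €6,105.00 − 15·€150.00 = €3,855.00.
Then at r₁ with €150.00/mo: n₂ = −ln(1 − r₁·B/P)/ln(1+r₁) ≈ 32.18 → 33 more payments.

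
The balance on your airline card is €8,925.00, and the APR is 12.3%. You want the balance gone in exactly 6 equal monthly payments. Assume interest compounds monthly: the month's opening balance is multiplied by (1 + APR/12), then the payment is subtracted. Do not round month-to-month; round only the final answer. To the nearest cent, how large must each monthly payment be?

Monthly rate r = 12.3%/12 = 1.025% = 0.01025.
Level-payment amortization: P = B₀·r / (1 − (1+r)^(−n)) = 8925.00·0.01025 / (1 − 1.01025^(−6)).
Denominator 1 − (1+r)^(−6) = 0.0593526306.
P = 91.4813 / 0.0593526306 ≈ 1541.32.

€1,541.32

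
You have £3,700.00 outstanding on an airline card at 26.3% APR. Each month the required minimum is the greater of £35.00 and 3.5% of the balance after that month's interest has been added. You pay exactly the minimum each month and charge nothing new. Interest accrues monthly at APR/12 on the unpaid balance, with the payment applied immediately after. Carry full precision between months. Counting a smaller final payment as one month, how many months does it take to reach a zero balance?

140 months

Monthly rate r = 26.3%/12 = 2.19167% = 0.0219167.
While 3.5% of the post-interest balance exceeds £35.00, each month B ← (B·(1+r))·(1 − 0.035), i.e. B shrinks by the factor (1+r)·0.965 = 0.98615.
This holds for months 1–96. Entering month 97 the balance is £969.86; 3.5% of the post-interest balance is now below £35.00, so the flat £35.00 minimum applies from here.
From month 97 a fixed £35.00 at rate r clears £969.86 in 44 more payments. Total: 96 + 44 = 140 months.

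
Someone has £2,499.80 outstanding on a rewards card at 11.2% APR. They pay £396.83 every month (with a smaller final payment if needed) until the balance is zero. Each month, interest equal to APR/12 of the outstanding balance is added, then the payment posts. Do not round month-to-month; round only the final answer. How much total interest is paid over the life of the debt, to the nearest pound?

£89

Monthly rate r = 11.2%/12 = 0.933333% = 0.00933333.
Payoff takes n = ⌈−ln(1 − rB₀/P)/ln(1+r)⌉ = ⌈6.522⌉ = 7 payments; the last is £207.79.
Total paid = 6·£396.83 + £207.79 = £2,588.77.
Total interest = total paid − principal = £2,588.77 − £2,499.80 = £88.97.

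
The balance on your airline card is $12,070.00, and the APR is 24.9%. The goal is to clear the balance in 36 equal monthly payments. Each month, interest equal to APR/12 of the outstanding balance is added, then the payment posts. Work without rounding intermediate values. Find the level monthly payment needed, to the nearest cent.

Monthly rate r = 24.9%/12 = 2.075% = 0.02075.
Level-payment amortization: P = B₀·r / (1 − (1+r)^(−n)) = 12070.00·0.02075 / (1 − 1.02075^(−36)).
Denominator 1 − (1+r)^(−36) = 0.522578459.
P = 250.452 / 0.522578459 ≈ 479.26.

$479.26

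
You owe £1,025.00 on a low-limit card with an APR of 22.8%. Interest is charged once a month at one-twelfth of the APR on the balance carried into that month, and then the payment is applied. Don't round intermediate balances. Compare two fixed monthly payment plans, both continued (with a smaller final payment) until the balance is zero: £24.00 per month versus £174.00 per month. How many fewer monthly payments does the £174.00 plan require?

Monthly rate r = 22.8%/12 = 1.9% = 0.019.
At £24.00/mo: n = ⌈−ln(1 − rB₀/P)/ln(1+r)⌉ = 89 payments (last £15.51); total interest = total paid − £1,025.00 = £1,102.51.
At £174.00/mo: 7 payments (last £53.68); total interest £72.68.
Payments saved = 89 − 7 = 82.

82 fewer payments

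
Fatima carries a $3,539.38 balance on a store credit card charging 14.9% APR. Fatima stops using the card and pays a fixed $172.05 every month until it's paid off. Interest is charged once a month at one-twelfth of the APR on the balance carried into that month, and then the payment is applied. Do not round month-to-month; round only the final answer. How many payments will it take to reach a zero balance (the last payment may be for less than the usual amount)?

Monthly rate r = 14.9%/12 = 1.24167% = 0.0124167.
Recurrence: B ← B·(1+r) − $172.05.
Month 1: interest $43.95; balance after payment $3,411.28.
Month 2: interest $42.36; balance after payment $3,281.58.
Closed form: n = −ln(1 − rB₀/P)/ln(1+r) = −ln(0.74457)/ln(1.01242) ≈ 23.902, so the balance reaches zero during payment 24.

24 payments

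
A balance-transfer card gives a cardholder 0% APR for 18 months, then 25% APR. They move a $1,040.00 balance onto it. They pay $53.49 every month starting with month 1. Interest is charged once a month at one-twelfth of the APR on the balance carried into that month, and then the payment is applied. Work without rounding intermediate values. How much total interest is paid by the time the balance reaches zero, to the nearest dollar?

$2

Promo months 1–18 at r₀ = 0%/12 = 0; months 19+ at r₁ = 25%/12 = 0.0208333.
After month 18 (no interest yet): B = $1,040.00 − 18·$53.49 = $77.18.
Then at r₁ with $53.49/mo: n₂ = −ln(1 − r₁·B/P)/ln(1+r₁) ≈ 1.48 → 2 more payments.
Total paid = 19·$53.49 + $25.82 = $1,042.13; interest = $1,042.13 − $1,040.00 = $2.13.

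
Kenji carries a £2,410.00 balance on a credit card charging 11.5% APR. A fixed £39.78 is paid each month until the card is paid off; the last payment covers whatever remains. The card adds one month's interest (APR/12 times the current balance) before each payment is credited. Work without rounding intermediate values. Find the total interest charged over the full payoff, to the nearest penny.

Monthly rate r = 11.5%/12 = 0.958333% = 0.00958333.
Payoff takes n = ⌈−ln(1 − rB₀/P)/ln(1+r)⌉ = ⌈91.102⌉ = 92 payments; the last is £4.08.
Total paid = 91·£39.78 + £4.08 = £3,624.06.
Total interest = total paid − principal = £3,624.06 − £2,410.00 = £1,214.06.

£1,214.06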